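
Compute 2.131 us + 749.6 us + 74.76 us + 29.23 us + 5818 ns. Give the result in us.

In us:
  2.131 us → 2.131
  749.6 us → 749.6
  74.76 us → 74.76
  29.23 us → 29.23
  5818 ns = 5818 × 10^-3 us = 5.818
Sum: 2.131 + 749.6 + 74.76 + 29.23 + 5.818 = 861.539

861.539 us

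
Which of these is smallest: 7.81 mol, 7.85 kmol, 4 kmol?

7.81 mol = 7.81 mol
7.85 kmol = 7850 mol
4 kmol = 4000 mol

7.81 mol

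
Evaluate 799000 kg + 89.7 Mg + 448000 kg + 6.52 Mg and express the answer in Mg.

1343.22 Mg

In Mg:
  799000 kg = 799000 × 10^-3 Mg = 799
  89.7 Mg → 89.7
  448000 kg = 448000 × 10^-3 Mg = 448
  6.52 Mg → 6.52
Sum: 799 + 89.7 + 448 + 6.52 = 1343.22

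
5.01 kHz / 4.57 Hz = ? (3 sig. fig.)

(5.01 × 10^3) / (4.57) = 1.096 × 10^3

1100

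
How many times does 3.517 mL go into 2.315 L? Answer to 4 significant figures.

658.2

(2.315) / (3.517 × 10^-3) = 0.65823 × 10^3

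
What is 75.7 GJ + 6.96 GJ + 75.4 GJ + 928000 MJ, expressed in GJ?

In GJ:
  75.7 GJ → 75.7
  6.96 GJ → 6.96
  75.4 GJ → 75.4
  928000 MJ = 928000e-3 GJ = 928
Sum: 75.7 + 6.96 + 75.4 + 928 = 1086.06

1086.06 GJ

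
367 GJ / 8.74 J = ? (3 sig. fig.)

(367 × 10⁹) / (8.74) = 41.99 × 10⁹

42000000000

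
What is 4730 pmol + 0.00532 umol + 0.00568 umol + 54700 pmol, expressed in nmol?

In nmol:
  4730 pmol = 4730e-3 nmol = 4.73
  0.00532 umol = 0.00532e3 nmol = 5.32
  0.00568 umol = 0.00568e3 nmol = 5.68
  54700 pmol = 54700e-3 nmol = 54.7
Sum: 4.73 + 5.32 + 5.68 + 54.7 = 70.43

70.43 nmol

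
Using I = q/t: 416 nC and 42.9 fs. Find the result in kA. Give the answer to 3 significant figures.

(416e-9) / (42.9e-15) = 9.697e6 A

9700 kA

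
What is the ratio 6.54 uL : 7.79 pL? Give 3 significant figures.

840000

(6.54 × 10^-6) / (7.79 × 10^-12) = 0.8395 × 10^6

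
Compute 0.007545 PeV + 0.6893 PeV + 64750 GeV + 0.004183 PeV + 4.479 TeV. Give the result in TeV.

In TeV:
  0.007545 PeV = 0.007545e3 TeV = 7.545
  0.6893 PeV = 0.6893e3 TeV = 689.3
  64750 GeV = 64750e-3 TeV = 64.75
  0.004183 PeV = 0.004183e3 TeV = 4.183
  4.479 TeV → 4.479
Sum: 7.545 + 689.3 + 64.75 + 4.183 + 4.479 = 770.257

770.257 TeV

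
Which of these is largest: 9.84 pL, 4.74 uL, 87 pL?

9.84 pL = 0.00000000000984 L
4.74 uL = 0.00000474 L
87 pL = 0.000000000087 L

4.74 uL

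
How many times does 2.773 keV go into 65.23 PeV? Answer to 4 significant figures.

23520000000000

(65.23 × 10^15) / (2.773 × 10^3) = 23.523 × 10^12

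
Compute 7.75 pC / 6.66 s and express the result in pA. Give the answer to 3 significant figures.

(7.75 × 10^-12) / (6.66) = 1.1637 × 10^-12 A

1.16 pA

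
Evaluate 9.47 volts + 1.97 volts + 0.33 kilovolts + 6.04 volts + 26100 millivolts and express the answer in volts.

In volts:
  9.47 volts → 9.47
  1.97 volts → 1.97
  0.33 kilovolts = 0.33e3 volts = 330
  6.04 volts → 6.04
  26100 millivolts = 26100e-3 volts = 26.1
Sum: 9.47 + 1.97 + 330 + 6.04 + 26.1 = 373.58

373.58 volts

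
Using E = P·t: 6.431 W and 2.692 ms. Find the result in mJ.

17.312252 mJ

6.431 × 2.692 × 10⁻³ = 17.312252 × 10⁻³ J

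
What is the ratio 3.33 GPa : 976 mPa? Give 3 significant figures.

3410000000

(3.33e9) / (976e-3) = 0.003412e12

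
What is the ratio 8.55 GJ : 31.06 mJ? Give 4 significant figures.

(8.55e9) / (31.06e-3) = 0.27527e12

275300000000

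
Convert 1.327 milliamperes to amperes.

0.001327 amperes

milli = 10^-3, (no prefix) = 10^0; factor is 10^-3.
1.327 × 10^-3 = 0.001327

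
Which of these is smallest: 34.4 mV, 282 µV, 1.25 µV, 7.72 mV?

34.4 mV = 0.0344 V
282 µV = 0.000282 V
1.25 µV = 0.00000125 V
7.72 mV = 0.00772 V

1.25 µV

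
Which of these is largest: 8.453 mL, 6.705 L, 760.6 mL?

8.453 mL = 0.008453 L
6.705 L = 6.705 L
760.6 mL = 0.7606 L

6.705 L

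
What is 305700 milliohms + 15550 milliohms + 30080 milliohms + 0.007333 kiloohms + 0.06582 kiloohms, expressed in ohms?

In ohms:
  305700 milliohms = 305700 × 10^-3 ohms = 305.7
  15550 milliohms = 15550 × 10^-3 ohms = 15.55
  30080 milliohms = 30080 × 10^-3 ohms = 30.08
  0.007333 kiloohms = 0.007333 × 10^3 ohms = 7.333
  0.06582 kiloohms = 0.06582 × 10^3 ohms = 65.82
Sum: 305.7 + 15.55 + 30.08 + 7.333 + 65.82 = 424.483

424.483 ohms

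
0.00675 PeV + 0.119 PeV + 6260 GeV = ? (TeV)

In TeV:
  0.00675 PeV = 0.00675 × 10³ TeV = 6.75
  0.119 PeV = 0.119 × 10³ TeV = 119
  6260 GeV = 6260 × 10⁻³ TeV = 6.26
Sum: 6.75 + 119 + 6.26 = 132.01

132.01 TeV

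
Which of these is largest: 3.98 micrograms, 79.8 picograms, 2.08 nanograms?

3.98 micrograms

3.98 micrograms = 0.00000398 grams
79.8 picograms = 0.0000000000798 grams
2.08 nanograms = 0.00000000208 grams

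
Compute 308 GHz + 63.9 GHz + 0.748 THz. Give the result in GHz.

1119.9 GHz

In GHz:
  308 GHz → 308
  63.9 GHz → 63.9
  0.748 THz = 0.748 × 10^3 GHz = 748
Sum: 308 + 63.9 + 748 = 1119.9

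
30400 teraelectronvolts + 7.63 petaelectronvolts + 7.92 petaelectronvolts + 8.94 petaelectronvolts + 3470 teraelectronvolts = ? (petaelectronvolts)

In petaelectronvolts:
  30400 teraelectronvolts = 30400e-3 petaelectronvolts = 30.4
  7.63 petaelectronvolts → 7.63
  7.92 petaelectronvolts → 7.92
  8.94 petaelectronvolts → 8.94
  3470 teraelectronvolts = 3470e-3 petaelectronvolts = 3.47
Sum: 30.4 + 7.63 + 7.92 + 8.94 + 3.47 = 58.36

58.36 petaelectronvolts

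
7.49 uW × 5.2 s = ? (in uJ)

38.948 uJ

7.49e-6 × 5.2 = 38.948e-6 J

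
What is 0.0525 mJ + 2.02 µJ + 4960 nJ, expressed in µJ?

59.48 µJ

In µJ:
  0.0525 mJ = 0.0525e3 µJ = 52.5
  2.02 µJ → 2.02
  4960 nJ = 4960e-3 µJ = 4.96
Sum: 52.5 + 2.02 + 4.96 = 59.48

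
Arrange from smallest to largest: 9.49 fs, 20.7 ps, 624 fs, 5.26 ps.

9.49 fs < 624 fs < 5.26 ps < 20.7 ps

9.49 fs = 0.00000000000000949 s
20.7 ps = 0.0000000000207 s
624 fs = 0.000000000000624 s
5.26 ps = 0.00000000000526 s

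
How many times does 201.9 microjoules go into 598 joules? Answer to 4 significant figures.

2962000

(598) / (201.9 × 10^-6) = 2.9619 × 10^6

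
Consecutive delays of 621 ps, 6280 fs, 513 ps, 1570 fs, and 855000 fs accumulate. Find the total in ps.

In ps:
  621 ps → 621
  6280 fs = 6280 × 10⁻³ ps = 6.28
  513 ps → 513
  1570 fs = 1570 × 10⁻³ ps = 1.57
  855000 fs = 855000 × 10⁻³ ps = 855
Sum: 621 + 6.28 + 513 + 1.57 + 855 = 1996.85

1996.85 ps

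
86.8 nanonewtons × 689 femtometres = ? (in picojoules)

0.0000000598052 picojoules

86.8e-9 × 689e-15 = 59805.2e-24 J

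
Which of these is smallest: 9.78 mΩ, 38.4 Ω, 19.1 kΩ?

9.78 mΩ = 0.00978 Ω
38.4 Ω = 38.4 Ω
19.1 kΩ = 19100 Ω

9.78 mΩ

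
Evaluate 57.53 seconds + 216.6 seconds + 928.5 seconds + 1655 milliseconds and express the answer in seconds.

1204.285 seconds

In seconds:
  57.53 seconds → 57.53
  216.6 seconds → 216.6
  928.5 seconds → 928.5
  1655 milliseconds = 1655 × 10⁻³ seconds = 1.655
Sum: 57.53 + 216.6 + 928.5 + 1.655 = 1204.285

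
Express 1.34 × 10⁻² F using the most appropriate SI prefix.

13.4 mF

= 13.4 × 10⁻³ F; 10⁻³ is milli.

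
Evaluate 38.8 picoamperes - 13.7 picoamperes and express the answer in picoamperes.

25.1 picoamperes

In picoamperes:
  38.8 picoamperes → 38.8
  13.7 picoamperes → 13.7
Difference: 38.8 - 13.7 = 25.1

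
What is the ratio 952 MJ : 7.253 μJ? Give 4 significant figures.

131300000000000

(952e6) / (7.253e-6) = 131.26e12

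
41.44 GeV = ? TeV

giga = 10⁹, tera = 10¹²; factor is 10⁻³.
41.44 × 10⁻³ = 0.04144

0.04144 TeV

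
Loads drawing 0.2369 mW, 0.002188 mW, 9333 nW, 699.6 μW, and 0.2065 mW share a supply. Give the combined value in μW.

1154.521 μW

In μW:
  0.2369 mW = 0.2369 × 10^3 μW = 236.9
  0.002188 mW = 0.002188 × 10^3 μW = 2.188
  9333 nW = 9333 × 10^-3 μW = 9.333
  699.6 μW → 699.6
  0.2065 mW = 0.2065 × 10^3 μW = 206.5
Sum: 236.9 + 2.188 + 9.333 + 699.6 + 206.5 = 1154.521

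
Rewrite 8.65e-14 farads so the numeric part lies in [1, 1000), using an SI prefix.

86.5 femtofarads

= 86.5e-15 farads; 1e-15 is femto.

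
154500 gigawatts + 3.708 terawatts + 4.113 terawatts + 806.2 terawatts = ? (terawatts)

In terawatts:
  154500 gigawatts = 154500e-3 terawatts = 154.5
  3.708 terawatts → 3.708
  4.113 terawatts → 4.113
  806.2 terawatts → 806.2
Sum: 154.5 + 3.708 + 4.113 + 806.2 = 968.521

968.521 terawatts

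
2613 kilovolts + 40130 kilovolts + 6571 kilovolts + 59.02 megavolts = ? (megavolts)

In megavolts:
  2613 kilovolts = 2613e-3 megavolts = 2.613
  40130 kilovolts = 40130e-3 megavolts = 40.13
  6571 kilovolts = 6571e-3 megavolts = 6.571
  59.02 megavolts → 59.02
Sum: 2.613 + 40.13 + 6.571 + 59.02 = 108.334

108.334 megavolts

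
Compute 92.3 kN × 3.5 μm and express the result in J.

92.3e3 × 3.5e-6 = 323.05e-3 J

0.32305 J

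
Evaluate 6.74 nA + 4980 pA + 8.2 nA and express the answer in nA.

In nA:
  6.74 nA → 6.74
  4980 pA = 4980 × 10⁻³ nA = 4.98
  8.2 nA → 8.2
Sum: 6.74 + 4.98 + 8.2 = 19.92

19.92 nA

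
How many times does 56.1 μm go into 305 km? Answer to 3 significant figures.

(305 × 10³) / (56.1 × 10⁻⁶) = 5.437 × 10⁹

5440000000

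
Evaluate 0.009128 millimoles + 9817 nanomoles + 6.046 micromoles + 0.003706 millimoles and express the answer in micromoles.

In micromoles:
  0.009128 millimoles = 0.009128e3 micromoles = 9.128
  9817 nanomoles = 9817e-3 micromoles = 9.817
  6.046 micromoles → 6.046
  0.003706 millimoles = 0.003706e3 micromoles = 3.706
Sum: 9.128 + 9.817 + 6.046 + 3.706 = 28.697

28.697 micromoles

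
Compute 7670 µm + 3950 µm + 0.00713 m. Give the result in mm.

In mm:
  7670 µm = 7670 × 10^-3 mm = 7.67
  3950 µm = 3950 × 10^-3 mm = 3.95
  0.00713 m = 0.00713 × 10^3 mm = 7.13
Sum: 7.67 + 3.95 + 7.13 = 18.75

18.75 mm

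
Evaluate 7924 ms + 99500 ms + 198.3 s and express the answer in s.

In s:
  7924 ms = 7924 × 10^-3 s = 7.924
  99500 ms = 99500 × 10^-3 s = 99.5
  198.3 s → 198.3
Sum: 7.924 + 99.5 + 198.3 = 305.724

305.724 s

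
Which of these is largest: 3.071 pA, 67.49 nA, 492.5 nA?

3.071 pA = 0.000000000003071 A
67.49 nA = 0.00000006749 A
492.5 nA = 0.0000004925 A

492.5 nA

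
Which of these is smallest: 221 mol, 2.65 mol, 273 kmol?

221 mol = 221 mol
2.65 mol = 2.65 mol
273 kmol = 273000 mol

2.65 mol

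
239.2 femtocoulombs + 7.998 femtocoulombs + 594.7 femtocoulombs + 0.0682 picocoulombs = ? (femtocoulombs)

In femtocoulombs:
  239.2 femtocoulombs → 239.2
  7.998 femtocoulombs → 7.998
  594.7 femtocoulombs → 594.7
  0.0682 picocoulombs = 0.0682e3 femtocoulombs = 68.2
Sum: 239.2 + 7.998 + 594.7 + 68.2 = 910.098

910.098 femtocoulombs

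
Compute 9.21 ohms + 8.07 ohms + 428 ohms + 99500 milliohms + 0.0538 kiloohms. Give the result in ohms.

598.58 ohms

In ohms:
  9.21 ohms → 9.21
  8.07 ohms → 8.07
  428 ohms → 428
  99500 milliohms = 99500 × 10⁻³ ohms = 99.5
  0.0538 kiloohms = 0.0538 × 10³ ohms = 53.8
Sum: 9.21 + 8.07 + 428 + 99.5 + 53.8 = 598.58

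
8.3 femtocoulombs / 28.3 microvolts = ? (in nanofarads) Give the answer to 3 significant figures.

(8.3 × 10^-15) / (28.3 × 10^-6) = 0.29329 × 10^-9 F

0.293 nanofarads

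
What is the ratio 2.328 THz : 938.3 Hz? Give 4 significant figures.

2481000000

(2.328 × 10^12) / (938.3) = 0.0024811 × 10^12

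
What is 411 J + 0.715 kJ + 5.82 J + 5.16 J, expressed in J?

In J:
  411 J → 411
  0.715 kJ = 0.715 × 10³ J = 715
  5.82 J → 5.82
  5.16 J → 5.16
Sum: 411 + 715 + 5.82 + 5.16 = 1136.98

1136.98 J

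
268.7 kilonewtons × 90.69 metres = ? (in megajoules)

24.368403 megajoules

268.7 × 10³ × 90.69 = 24368.403 × 10³ J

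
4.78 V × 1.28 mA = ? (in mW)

6.1184 mW

4.78 × 1.28 × 10⁻³ = 6.1184 × 10⁻³ W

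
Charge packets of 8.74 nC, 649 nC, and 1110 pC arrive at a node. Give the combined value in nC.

In nC:
  8.74 nC → 8.74
  649 nC → 649
  1110 pC = 1110e-3 nC = 1.11
Sum: 8.74 + 649 + 1.11 = 658.85

658.85 nC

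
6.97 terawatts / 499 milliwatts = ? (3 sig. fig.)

14000000000000

(6.97 × 10¹²) / (499 × 10⁻³) = 0.01397 × 10¹⁵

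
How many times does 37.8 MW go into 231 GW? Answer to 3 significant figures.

6110

(231 × 10^9) / (37.8 × 10^6) = 6.111 × 10^3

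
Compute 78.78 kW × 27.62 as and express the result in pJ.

2.1759036 pJ

78.78 × 10^3 × 27.62 × 10^-18 = 2175.9036 × 10^-15 J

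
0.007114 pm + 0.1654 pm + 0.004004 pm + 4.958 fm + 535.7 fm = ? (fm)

In fm:
  0.007114 pm = 0.007114 × 10³ fm = 7.114
  0.1654 pm = 0.1654 × 10³ fm = 165.4
  0.004004 pm = 0.004004 × 10³ fm = 4.004
  4.958 fm → 4.958
  535.7 fm → 535.7
Sum: 7.114 + 165.4 + 4.004 + 4.958 + 535.7 = 717.176

717.176 fm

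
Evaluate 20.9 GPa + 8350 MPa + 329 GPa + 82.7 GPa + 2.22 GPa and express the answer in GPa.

443.17 GPa

In GPa:
  20.9 GPa → 20.9
  8350 MPa = 8350e-3 GPa = 8.35
  329 GPa → 329
  82.7 GPa → 82.7
  2.22 GPa → 2.22
Sum: 20.9 + 8.35 + 329 + 82.7 + 2.22 = 443.17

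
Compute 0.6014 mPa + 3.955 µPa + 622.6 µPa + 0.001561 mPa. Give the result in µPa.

In µPa:
  0.6014 mPa = 0.6014 × 10^3 µPa = 601.4
  3.955 µPa → 3.955
  622.6 µPa → 622.6
  0.001561 mPa = 0.001561 × 10^3 µPa = 1.561
Sum: 601.4 + 3.955 + 622.6 + 1.561 = 1229.516

1229.516 µPa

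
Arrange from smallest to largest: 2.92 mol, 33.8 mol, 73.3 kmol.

2.92 mol < 33.8 mol < 73.3 kmol

2.92 mol = 2.92 mol
33.8 mol = 33.8 mol
73.3 kmol = 73300 mol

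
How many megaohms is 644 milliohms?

0.000000644 megaohms

milli = 1e-3, mega = 1e6; factor is 1e-9.
644 × 1e-9 = 0.000000644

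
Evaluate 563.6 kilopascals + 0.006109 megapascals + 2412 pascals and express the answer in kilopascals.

In kilopascals:
  563.6 kilopascals → 563.6
  0.006109 megapascals = 0.006109e3 kilopascals = 6.109
  2412 pascals = 2412e-3 kilopascals = 2.412
Sum: 563.6 + 6.109 + 2.412 = 572.121

572.121 kilopascals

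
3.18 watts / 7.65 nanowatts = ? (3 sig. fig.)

(3.18) / (7.65e-9) = 0.4157e9

416000000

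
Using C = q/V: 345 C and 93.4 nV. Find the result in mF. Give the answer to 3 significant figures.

3690000000000 mF

(345) / (93.4 × 10^-9) = 3.6938 × 10^9 F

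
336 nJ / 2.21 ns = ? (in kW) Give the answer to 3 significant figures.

0.152 kW

(336e-9) / (2.21e-9) = 152.04 W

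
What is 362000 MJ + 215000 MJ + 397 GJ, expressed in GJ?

In GJ:
  362000 MJ = 362000e-3 GJ = 362
  215000 MJ = 215000e-3 GJ = 215
  397 GJ → 397
Sum: 362 + 215 + 397 = 974

974 GJ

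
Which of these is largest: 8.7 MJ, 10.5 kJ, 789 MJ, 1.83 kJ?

789 MJ

8.7 MJ = 8700000 J
10.5 kJ = 10500 J
789 MJ = 789000000 J
1.83 kJ = 1830 J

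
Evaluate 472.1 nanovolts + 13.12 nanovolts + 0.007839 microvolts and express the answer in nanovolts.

493.059 nanovolts

In nanovolts:
  472.1 nanovolts → 472.1
  13.12 nanovolts → 13.12
  0.007839 microvolts = 0.007839 × 10³ nanovolts = 7.839
Sum: 472.1 + 13.12 + 7.839 = 493.059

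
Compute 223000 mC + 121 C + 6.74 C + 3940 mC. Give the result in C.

354.68 C

In C:
  223000 mC = 223000 × 10^-3 C = 223
  121 C → 121
  6.74 C → 6.74
  3940 mC = 3940 × 10^-3 C = 3.94
Sum: 223 + 121 + 6.74 + 3.94 = 354.68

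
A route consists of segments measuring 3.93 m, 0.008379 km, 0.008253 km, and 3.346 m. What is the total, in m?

In m:
  3.93 m → 3.93
  0.008379 km = 0.008379 × 10³ m = 8.379
  0.008253 km = 0.008253 × 10³ m = 8.253
  3.346 m → 3.346
Sum: 3.93 + 8.379 + 8.253 + 3.346 = 23.908

23.908 m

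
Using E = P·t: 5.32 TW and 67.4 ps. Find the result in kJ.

5.32e12 × 67.4e-12 = 358.568 J

0.358568 kJ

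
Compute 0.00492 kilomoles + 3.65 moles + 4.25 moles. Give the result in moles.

In moles:
  0.00492 kilomoles = 0.00492 × 10^3 moles = 4.92
  3.65 moles → 3.65
  4.25 moles → 4.25
Sum: 4.92 + 3.65 + 4.25 = 12.82

12.82 moles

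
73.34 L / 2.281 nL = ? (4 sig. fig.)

32150000000

(73.34) / (2.281 × 10⁻⁹) = 32.153 × 10⁹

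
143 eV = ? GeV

(no prefix) = 10^0, giga = 10^9; factor is 10^-9.
143 × 10^-9 = 0.000000143

0.000000143 GeV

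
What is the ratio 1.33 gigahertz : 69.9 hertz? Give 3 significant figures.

(1.33 × 10^9) / (69.9) = 0.01903 × 10^9

19000000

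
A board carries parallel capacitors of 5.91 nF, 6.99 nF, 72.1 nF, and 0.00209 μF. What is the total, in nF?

87.09 nF

In nF:
  5.91 nF → 5.91
  6.99 nF → 6.99
  72.1 nF → 72.1
  0.00209 μF = 0.00209 × 10^3 nF = 2.09
Sum: 5.91 + 6.99 + 72.1 + 2.09 = 87.09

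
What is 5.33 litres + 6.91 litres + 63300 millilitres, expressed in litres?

In litres:
  5.33 litres → 5.33
  6.91 litres → 6.91
  63300 millilitres = 63300 × 10^-3 litres = 63.3
Sum: 5.33 + 6.91 + 63.3 = 75.54

75.54 litres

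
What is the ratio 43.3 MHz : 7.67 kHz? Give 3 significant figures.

5650

(43.3e6) / (7.67e3) = 5.645e3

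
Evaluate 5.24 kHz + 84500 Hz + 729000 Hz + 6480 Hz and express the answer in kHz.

In kHz:
  5.24 kHz → 5.24
  84500 Hz = 84500e-3 kHz = 84.5
  729000 Hz = 729000e-3 kHz = 729
  6480 Hz = 6480e-3 kHz = 6.48
Sum: 5.24 + 84.5 + 729 + 6.48 = 825.22

825.22 kHz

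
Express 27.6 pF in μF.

pico = 10^-12, micro = 10^-6; factor is 10^-6.
27.6 × 10^-6 = 0.0000276

0.0000276 μF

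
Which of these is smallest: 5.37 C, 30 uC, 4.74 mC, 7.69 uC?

7.69 uC

5.37 C = 5.37 C
30 uC = 0.00003 C
4.74 mC = 0.00474 C
7.69 uC = 0.00000769 C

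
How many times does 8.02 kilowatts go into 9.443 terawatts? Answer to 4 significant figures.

1177000000

(9.443 × 10¹²) / (8.02 × 10³) = 1.1774 × 10⁹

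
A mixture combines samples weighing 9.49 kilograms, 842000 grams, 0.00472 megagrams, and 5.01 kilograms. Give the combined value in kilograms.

In kilograms:
  9.49 kilograms → 9.49
  842000 grams = 842000e-3 kilograms = 842
  0.00472 megagrams = 0.00472e3 kilograms = 4.72
  5.01 kilograms → 5.01
Sum: 9.49 + 842 + 4.72 + 5.01 = 861.22

861.22 kilograms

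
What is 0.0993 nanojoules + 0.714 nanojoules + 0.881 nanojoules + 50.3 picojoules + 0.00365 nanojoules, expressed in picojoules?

In picojoules:
  0.0993 nanojoules = 0.0993 × 10³ picojoules = 99.3
  0.714 nanojoules = 0.714 × 10³ picojoules = 714
  0.881 nanojoules = 0.881 × 10³ picojoules = 881
  50.3 picojoules → 50.3
  0.00365 nanojoules = 0.00365 × 10³ picojoules = 3.65
Sum: 99.3 + 714 + 881 + 50.3 + 3.65 = 1748.25

1748.25 picojoules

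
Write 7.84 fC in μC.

femto = 10^-15, micro = 10^-6; factor is 10^-9.
7.84 × 10^-9 = 0.00000000784

0.00000000784 μC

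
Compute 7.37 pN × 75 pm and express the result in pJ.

0.00000000055275 pJ

7.37 × 10⁻¹² × 75 × 10⁻¹² = 552.75 × 10⁻²⁴ J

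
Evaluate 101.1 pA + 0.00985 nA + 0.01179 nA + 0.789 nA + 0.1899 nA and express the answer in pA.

1101.64 pA

In pA:
  101.1 pA → 101.1
  0.00985 nA = 0.00985e3 pA = 9.85
  0.01179 nA = 0.01179e3 pA = 11.79
  0.789 nA = 0.789e3 pA = 789
  0.1899 nA = 0.1899e3 pA = 189.9
Sum: 101.1 + 9.85 + 11.79 + 789 + 189.9 = 1101.64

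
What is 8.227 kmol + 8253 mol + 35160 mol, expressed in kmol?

51.64 kmol

In kmol:
  8.227 kmol → 8.227
  8253 mol = 8253e-3 kmol = 8.253
  35160 mol = 35160e-3 kmol = 35.16
Sum: 8.227 + 8.253 + 35.16 = 51.64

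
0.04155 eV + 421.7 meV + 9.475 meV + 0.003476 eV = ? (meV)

In meV:
  0.04155 eV = 0.04155 × 10^3 meV = 41.55
  421.7 meV → 421.7
  9.475 meV → 9.475
  0.003476 eV = 0.003476 × 10^3 meV = 3.476
Sum: 41.55 + 421.7 + 9.475 + 3.476 = 476.201

476.201 meV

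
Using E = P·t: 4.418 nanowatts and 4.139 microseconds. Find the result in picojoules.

0.018286102 picojoules

4.418 × 10⁻⁹ × 4.139 × 10⁻⁶ = 18.286102 × 10⁻¹⁵ J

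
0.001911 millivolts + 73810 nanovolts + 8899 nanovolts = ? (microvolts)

84.62 microvolts

In microvolts:
  0.001911 millivolts = 0.001911 × 10³ microvolts = 1.911
  73810 nanovolts = 73810 × 10⁻³ microvolts = 73.81
  8899 nanovolts = 8899 × 10⁻³ microvolts = 8.899
Sum: 1.911 + 73.81 + 8.899 = 84.62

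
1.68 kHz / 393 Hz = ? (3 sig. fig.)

(1.68 × 10^3) / (393) = 0.004275 × 10^3

4.27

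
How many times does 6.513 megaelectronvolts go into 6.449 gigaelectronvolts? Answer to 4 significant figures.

(6.449 × 10^9) / (6.513 × 10^6) = 0.99017 × 10^3

990.2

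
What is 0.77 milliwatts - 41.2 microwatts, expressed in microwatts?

In microwatts:
  0.77 milliwatts = 0.77 × 10³ microwatts = 770
  41.2 microwatts → 41.2
Difference: 770 - 41.2 = 728.8

728.8 microwatts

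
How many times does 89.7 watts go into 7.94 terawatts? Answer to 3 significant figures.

88500000000

(7.94 × 10^12) / (89.7) = 0.08852 × 10^12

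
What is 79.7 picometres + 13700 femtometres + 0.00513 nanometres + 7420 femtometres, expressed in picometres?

In picometres:
  79.7 picometres → 79.7
  13700 femtometres = 13700 × 10^-3 picometres = 13.7
  0.00513 nanometres = 0.00513 × 10^3 picometres = 5.13
  7420 femtometres = 7420 × 10^-3 picometres = 7.42
Sum: 79.7 + 13.7 + 5.13 + 7.42 = 105.95

105.95 picometres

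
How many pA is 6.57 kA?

6570000000000000 pA

kilo = 10³, pico = 10⁻¹²; factor is 10¹⁵.
6.57 × 10¹⁵ = 6570000000000000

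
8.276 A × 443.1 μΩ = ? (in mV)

3.6670956 mV

8.276 × 443.1 × 10^-6 = 3667.0956 × 10^-6 V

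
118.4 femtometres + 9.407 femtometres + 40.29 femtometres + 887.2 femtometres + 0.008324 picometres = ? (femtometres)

1063.621 femtometres

In femtometres:
  118.4 femtometres → 118.4
  9.407 femtometres → 9.407
  40.29 femtometres → 40.29
  887.2 femtometres → 887.2
  0.008324 picometres = 0.008324e3 femtometres = 8.324
Sum: 118.4 + 9.407 + 40.29 + 887.2 + 8.324 = 1063.621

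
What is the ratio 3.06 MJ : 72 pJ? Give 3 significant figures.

42500000000000000

(3.06 × 10⁶) / (72 × 10⁻¹²) = 0.0425 × 10¹⁸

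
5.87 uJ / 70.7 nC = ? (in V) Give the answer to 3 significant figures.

(5.87e-6) / (70.7e-9) = 0.083027e3 V

83.0 V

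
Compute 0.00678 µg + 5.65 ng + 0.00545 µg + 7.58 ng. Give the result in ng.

25.46 ng

In ng:
  0.00678 µg = 0.00678e3 ng = 6.78
  5.65 ng → 5.65
  0.00545 µg = 0.00545e3 ng = 5.45
  7.58 ng → 7.58
Sum: 6.78 + 5.65 + 5.45 + 7.58 = 25.46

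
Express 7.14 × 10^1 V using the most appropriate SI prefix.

71.4 V

= 71.4 V; mantissa already in [1, 1000).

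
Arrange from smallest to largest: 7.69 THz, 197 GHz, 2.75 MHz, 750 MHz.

2.75 MHz < 750 MHz < 197 GHz < 7.69 THz

7.69 THz = 7690000000000 Hz
197 GHz = 197000000000 Hz
2.75 MHz = 2750000 Hz
750 MHz = 750000000 Hz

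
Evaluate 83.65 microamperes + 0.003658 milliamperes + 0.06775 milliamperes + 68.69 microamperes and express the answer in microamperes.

223.748 microamperes

In microamperes:
  83.65 microamperes → 83.65
  0.003658 milliamperes = 0.003658 × 10³ microamperes = 3.658
  0.06775 milliamperes = 0.06775 × 10³ microamperes = 67.75
  68.69 microamperes → 68.69
Sum: 83.65 + 3.658 + 67.75 + 68.69 = 223.748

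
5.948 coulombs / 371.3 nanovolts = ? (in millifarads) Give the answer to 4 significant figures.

16020000000 millifarads

(5.948) / (371.3e-9) = 0.0160194e9 F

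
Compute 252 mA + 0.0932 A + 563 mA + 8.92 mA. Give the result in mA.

917.12 mA

In mA:
  252 mA → 252
  0.0932 A = 0.0932 × 10³ mA = 93.2
  563 mA → 563
  8.92 mA → 8.92
Sum: 252 + 93.2 + 563 + 8.92 = 917.12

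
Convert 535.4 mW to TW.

0.0000000000005354 TW

milli = 10⁻³, tera = 10¹²; factor is 10⁻¹⁵.
535.4 × 10⁻¹⁵ = 0.0000000000005354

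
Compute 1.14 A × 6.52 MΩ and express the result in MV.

7.4328 MV

1.14 × 6.52e6 = 7.4328e6 V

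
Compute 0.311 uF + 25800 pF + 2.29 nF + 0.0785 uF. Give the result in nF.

417.59 nF

In nF:
  0.311 uF = 0.311 × 10³ nF = 311
  25800 pF = 25800 × 10⁻³ nF = 25.8
  2.29 nF → 2.29
  0.0785 uF = 0.0785 × 10³ nF = 78.5
Sum: 311 + 25.8 + 2.29 + 78.5 = 417.59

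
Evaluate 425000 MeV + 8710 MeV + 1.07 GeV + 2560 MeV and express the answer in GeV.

437.34 GeV

In GeV:
  425000 MeV = 425000e-3 GeV = 425
  8710 MeV = 8710e-3 GeV = 8.71
  1.07 GeV → 1.07
  2560 MeV = 2560e-3 GeV = 2.56
Sum: 425 + 8.71 + 1.07 + 2.56 = 437.34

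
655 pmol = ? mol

pico = 10⁻¹², (no prefix) = 10⁰; factor is 10⁻¹².
655 × 10⁻¹² = 0.000000000655

0.000000000655 mol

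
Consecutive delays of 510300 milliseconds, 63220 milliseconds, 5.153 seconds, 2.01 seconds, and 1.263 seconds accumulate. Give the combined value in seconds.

In seconds:
  510300 milliseconds = 510300 × 10^-3 seconds = 510.3
  63220 milliseconds = 63220 × 10^-3 seconds = 63.22
  5.153 seconds → 5.153
  2.01 seconds → 2.01
  1.263 seconds → 1.263
Sum: 510.3 + 63.22 + 5.153 + 2.01 + 1.263 = 581.946

581.946 seconds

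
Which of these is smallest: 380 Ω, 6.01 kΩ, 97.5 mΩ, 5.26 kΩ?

380 Ω = 380 Ω
6.01 kΩ = 6010 Ω
97.5 mΩ = 0.0975 Ω
5.26 kΩ = 5260 Ω

97.5 mΩ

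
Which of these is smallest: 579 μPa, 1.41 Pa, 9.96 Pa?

579 μPa

579 μPa = 0.000579 Pa
1.41 Pa = 1.41 Pa
9.96 Pa = 9.96 Pa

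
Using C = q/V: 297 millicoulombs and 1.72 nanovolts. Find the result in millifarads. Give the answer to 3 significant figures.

(297e-3) / (1.72e-9) = 172.67e6 F

173000000000 millifarads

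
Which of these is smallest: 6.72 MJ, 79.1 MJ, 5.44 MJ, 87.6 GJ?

6.72 MJ = 6720000 J
79.1 MJ = 79100000 J
5.44 MJ = 5440000 J
87.6 GJ = 87600000000 J

5.44 MJ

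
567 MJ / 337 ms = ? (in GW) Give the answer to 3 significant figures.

(567 × 10⁶) / (337 × 10⁻³) = 1.6825 × 10⁹ W

1.68 GW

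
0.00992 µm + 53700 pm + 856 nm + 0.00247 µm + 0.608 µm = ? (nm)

1530.09 nm

In nm:
  0.00992 µm = 0.00992e3 nm = 9.92
  53700 pm = 53700e-3 nm = 53.7
  856 nm → 856
  0.00247 µm = 0.00247e3 nm = 2.47
  0.608 µm = 0.608e3 nm = 608
Sum: 9.92 + 53.7 + 856 + 2.47 + 608 = 1530.09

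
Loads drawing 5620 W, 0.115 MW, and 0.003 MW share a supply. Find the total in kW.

In kW:
  5620 W = 5620 × 10^-3 kW = 5.62
  0.115 MW = 0.115 × 10^3 kW = 115
  0.003 MW = 0.003 × 10^3 kW = 3
Sum: 5.62 + 115 + 3 = 123.62

123.62 kW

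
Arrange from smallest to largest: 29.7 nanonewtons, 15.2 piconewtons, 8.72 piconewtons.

8.72 piconewtons < 15.2 piconewtons < 29.7 nanonewtons

29.7 nanonewtons = 0.0000000297 newtons
15.2 piconewtons = 0.0000000000152 newtons
8.72 piconewtons = 0.00000000000872 newtons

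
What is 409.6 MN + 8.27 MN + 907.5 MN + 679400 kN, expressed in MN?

2004.77 MN

In MN:
  409.6 MN → 409.6
  8.27 MN → 8.27
  907.5 MN → 907.5
  679400 kN = 679400 × 10⁻³ MN = 679.4
Sum: 409.6 + 8.27 + 907.5 + 679.4 = 2004.77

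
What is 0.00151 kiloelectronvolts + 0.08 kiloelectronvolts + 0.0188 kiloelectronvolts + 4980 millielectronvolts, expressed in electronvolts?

In electronvolts:
  0.00151 kiloelectronvolts = 0.00151e3 electronvolts = 1.51
  0.08 kiloelectronvolts = 0.08e3 electronvolts = 80
  0.0188 kiloelectronvolts = 0.0188e3 electronvolts = 18.8
  4980 millielectronvolts = 4980e-3 electronvolts = 4.98
Sum: 1.51 + 80 + 18.8 + 4.98 = 105.29

105.29 electronvolts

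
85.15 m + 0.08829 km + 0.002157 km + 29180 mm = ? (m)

204.777 m

In m:
  85.15 m → 85.15
  0.08829 km = 0.08829 × 10³ m = 88.29
  0.002157 km = 0.002157 × 10³ m = 2.157
  29180 mm = 29180 × 10⁻³ m = 29.18
Sum: 85.15 + 88.29 + 2.157 + 29.18 = 204.777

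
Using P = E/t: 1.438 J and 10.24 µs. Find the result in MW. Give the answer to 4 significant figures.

(1.438) / (10.24 × 10⁻⁶) = 0.14043 × 10⁶ W

0.1404 MW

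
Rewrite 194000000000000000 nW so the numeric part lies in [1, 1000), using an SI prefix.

= 194e6 W; 1e6 is mega.

194 MW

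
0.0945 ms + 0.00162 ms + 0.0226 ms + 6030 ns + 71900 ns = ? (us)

196.65 us

In us:
  0.0945 ms = 0.0945 × 10³ us = 94.5
  0.00162 ms = 0.00162 × 10³ us = 1.62
  0.0226 ms = 0.0226 × 10³ us = 22.6
  6030 ns = 6030 × 10⁻³ us = 6.03
  71900 ns = 71900 × 10⁻³ us = 71.9
Sum: 94.5 + 1.62 + 22.6 + 6.03 + 71.9 = 196.65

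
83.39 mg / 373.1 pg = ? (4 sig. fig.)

223500000

(83.39e-3) / (373.1e-12) = 0.22351e9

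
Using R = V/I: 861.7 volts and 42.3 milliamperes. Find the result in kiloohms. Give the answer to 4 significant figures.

20.37 kiloohms

(861.7) / (42.3e-3) = 20.3712e3 Ω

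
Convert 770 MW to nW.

mega = 10^6, nano = 10^-9; factor is 10^15.
770 × 10^15 = 770000000000000000

770000000000000000 nW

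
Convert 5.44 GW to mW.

giga = 10⁹, milli = 10⁻³; factor is 10¹².
5.44 × 10¹² = 5440000000000

5440000000000 mW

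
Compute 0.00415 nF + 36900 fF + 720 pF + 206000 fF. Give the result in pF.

In pF:
  0.00415 nF = 0.00415e3 pF = 4.15
  36900 fF = 36900e-3 pF = 36.9
  720 pF → 720
  206000 fF = 206000e-3 pF = 206
Sum: 4.15 + 36.9 + 720 + 206 = 967.05

967.05 pF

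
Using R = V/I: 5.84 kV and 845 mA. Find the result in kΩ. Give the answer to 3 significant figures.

6.91 kΩ

(5.84 × 10³) / (845 × 10⁻³) = 0.0069112 × 10⁶ Ω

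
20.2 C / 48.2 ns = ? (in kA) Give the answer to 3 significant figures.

419000 kA

(20.2) / (48.2 × 10⁻⁹) = 0.41909 × 10⁹ A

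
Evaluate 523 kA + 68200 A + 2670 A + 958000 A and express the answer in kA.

In kA:
  523 kA → 523
  68200 A = 68200 × 10⁻³ kA = 68.2
  2670 A = 2670 × 10⁻³ kA = 2.67
  958000 A = 958000 × 10⁻³ kA = 958
Sum: 523 + 68.2 + 2.67 + 958 = 1551.87

1551.87 kA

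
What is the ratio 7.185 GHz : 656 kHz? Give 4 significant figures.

(7.185 × 10⁹) / (656 × 10³) = 0.010953 × 10⁶

10950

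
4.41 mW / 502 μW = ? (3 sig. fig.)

(4.41 × 10⁻³) / (502 × 10⁻⁶) = 0.008785 × 10³

8.78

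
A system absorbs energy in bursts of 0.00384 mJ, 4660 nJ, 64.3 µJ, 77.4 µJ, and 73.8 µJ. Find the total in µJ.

In µJ:
  0.00384 mJ = 0.00384 × 10³ µJ = 3.84
  4660 nJ = 4660 × 10⁻³ µJ = 4.66
  64.3 µJ → 64.3
  77.4 µJ → 77.4
  73.8 µJ → 73.8
Sum: 3.84 + 4.66 + 64.3 + 77.4 + 73.8 = 224

224 µJ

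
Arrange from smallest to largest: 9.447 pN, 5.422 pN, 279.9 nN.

5.422 pN < 9.447 pN < 279.9 nN

9.447 pN = 0.000000000009447 N
5.422 pN = 0.000000000005422 N
279.9 nN = 0.0000002799 N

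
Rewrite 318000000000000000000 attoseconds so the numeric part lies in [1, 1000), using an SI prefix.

318 seconds

= 318 seconds; mantissa already in [1, 1000).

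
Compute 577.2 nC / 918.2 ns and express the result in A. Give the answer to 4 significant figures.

0.6286 A

(577.2 × 10⁻⁹) / (918.2 × 10⁻⁹) = 0.628621 A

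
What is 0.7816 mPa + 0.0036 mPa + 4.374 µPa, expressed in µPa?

789.574 µPa

In µPa:
  0.7816 mPa = 0.7816 × 10³ µPa = 781.6
  0.0036 mPa = 0.0036 × 10³ µPa = 3.6
  4.374 µPa → 4.374
Sum: 781.6 + 3.6 + 4.374 = 789.574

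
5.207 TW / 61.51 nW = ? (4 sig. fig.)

84650000000000000000

(5.207e12) / (61.51e-9) = 0.084653e21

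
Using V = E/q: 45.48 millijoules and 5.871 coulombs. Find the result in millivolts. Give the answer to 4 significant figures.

(45.48e-3) / (5.871) = 7.74655e-3 V

7.747 millivolts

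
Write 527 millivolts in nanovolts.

527000000 nanovolts

milli = 10^-3, nano = 10^-9; factor is 10^6.
527 × 10^6 = 527000000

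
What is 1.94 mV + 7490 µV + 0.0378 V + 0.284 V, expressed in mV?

331.23 mV

In mV:
  1.94 mV → 1.94
  7490 µV = 7490 × 10^-3 mV = 7.49
  0.0378 V = 0.0378 × 10^3 mV = 37.8
  0.284 V = 0.284 × 10^3 mV = 284
Sum: 1.94 + 7.49 + 37.8 + 284 = 331.23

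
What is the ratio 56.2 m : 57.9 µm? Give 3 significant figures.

971000

(56.2) / (57.9 × 10^-6) = 0.9706 × 10^6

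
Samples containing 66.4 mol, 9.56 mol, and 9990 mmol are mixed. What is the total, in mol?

85.95 mol

In mol:
  66.4 mol → 66.4
  9.56 mol → 9.56
  9990 mmol = 9990 × 10^-3 mol = 9.99
Sum: 66.4 + 9.56 + 9.99 = 85.95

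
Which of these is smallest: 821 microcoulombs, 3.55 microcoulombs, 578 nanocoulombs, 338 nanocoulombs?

821 microcoulombs = 0.000821 coulombs
3.55 microcoulombs = 0.00000355 coulombs
578 nanocoulombs = 0.000000578 coulombs
338 nanocoulombs = 0.000000338 coulombs

338 nanocoulombs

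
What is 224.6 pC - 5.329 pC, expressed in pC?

In pC:
  224.6 pC → 224.6
  5.329 pC → 5.329
Difference: 224.6 - 5.329 = 219.271

219.271 pC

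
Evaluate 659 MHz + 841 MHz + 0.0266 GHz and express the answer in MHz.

In MHz:
  659 MHz → 659
  841 MHz → 841
  0.0266 GHz = 0.0266 × 10^3 MHz = 26.6
Sum: 659 + 841 + 26.6 = 1526.6

1526.6 MHz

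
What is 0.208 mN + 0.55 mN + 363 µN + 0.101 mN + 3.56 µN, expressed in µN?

In µN:
  0.208 mN = 0.208 × 10^3 µN = 208
  0.55 mN = 0.55 × 10^3 µN = 550
  363 µN → 363
  0.101 mN = 0.101 × 10^3 µN = 101
  3.56 µN → 3.56
Sum: 208 + 550 + 363 + 101 + 3.56 = 1225.56

1225.56 µN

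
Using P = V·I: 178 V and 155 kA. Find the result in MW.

27.59 MW

178 × 155 × 10³ = 27590 × 10³ W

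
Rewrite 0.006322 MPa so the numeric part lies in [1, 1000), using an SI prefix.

6.322 kPa

= 6.322 × 10^3 Pa; 10^3 is kilo.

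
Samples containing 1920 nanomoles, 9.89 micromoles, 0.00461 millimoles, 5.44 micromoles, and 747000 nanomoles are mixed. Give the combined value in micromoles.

768.86 micromoles

In micromoles:
  1920 nanomoles = 1920e-3 micromoles = 1.92
  9.89 micromoles → 9.89
  0.00461 millimoles = 0.00461e3 micromoles = 4.61
  5.44 micromoles → 5.44
  747000 nanomoles = 747000e-3 micromoles = 747
Sum: 1.92 + 9.89 + 4.61 + 5.44 + 747 = 768.86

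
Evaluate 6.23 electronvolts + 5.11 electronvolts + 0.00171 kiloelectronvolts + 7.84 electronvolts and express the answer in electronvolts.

20.89 electronvolts

In electronvolts:
  6.23 electronvolts → 6.23
  5.11 electronvolts → 5.11
  0.00171 kiloelectronvolts = 0.00171e3 electronvolts = 1.71
  7.84 electronvolts → 7.84
Sum: 6.23 + 5.11 + 1.71 + 7.84 = 20.89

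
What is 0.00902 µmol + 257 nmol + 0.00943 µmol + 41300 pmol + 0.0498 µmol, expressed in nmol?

366.55 nmol

In nmol:
  0.00902 µmol = 0.00902 × 10^3 nmol = 9.02
  257 nmol → 257
  0.00943 µmol = 0.00943 × 10^3 nmol = 9.43
  41300 pmol = 41300 × 10^-3 nmol = 41.3
  0.0498 µmol = 0.0498 × 10^3 nmol = 49.8
Sum: 9.02 + 257 + 9.43 + 41.3 + 49.8 = 366.55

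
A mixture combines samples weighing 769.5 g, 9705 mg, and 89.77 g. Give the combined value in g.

In g:
  769.5 g → 769.5
  9705 mg = 9705 × 10⁻³ g = 9.705
  89.77 g → 89.77
Sum: 769.5 + 9.705 + 89.77 = 868.975

868.975 g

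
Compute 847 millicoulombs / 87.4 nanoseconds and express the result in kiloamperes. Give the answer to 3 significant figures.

9690 kiloamperes

(847 × 10^-3) / (87.4 × 10^-9) = 9.6911 × 10^6 A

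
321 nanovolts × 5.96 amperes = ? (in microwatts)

1.91316 microwatts

321e-9 × 5.96 = 1913.16e-9 W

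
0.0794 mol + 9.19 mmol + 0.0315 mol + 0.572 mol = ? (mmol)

In mmol:
  0.0794 mol = 0.0794 × 10³ mmol = 79.4
  9.19 mmol → 9.19
  0.0315 mol = 0.0315 × 10³ mmol = 31.5
  0.572 mol = 0.572 × 10³ mmol = 572
Sum: 79.4 + 9.19 + 31.5 + 572 = 692.09

692.09 mmol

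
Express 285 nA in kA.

nano = 10^-9, kilo = 10^3; factor is 10^-12.
285 × 10^-12 = 0.000000000285

0.000000000285 kA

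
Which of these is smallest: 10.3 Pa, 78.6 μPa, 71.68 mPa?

78.6 μPa

10.3 Pa = 10.3 Pa
78.6 μPa = 0.0000786 Pa
71.68 mPa = 0.07168 Pa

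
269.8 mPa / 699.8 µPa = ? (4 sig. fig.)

(269.8 × 10⁻³) / (699.8 × 10⁻⁶) = 0.38554 × 10³

385.5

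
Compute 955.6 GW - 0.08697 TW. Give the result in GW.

868.63 GW

In GW:
  955.6 GW → 955.6
  0.08697 TW = 0.08697 × 10^3 GW = 86.97
Difference: 955.6 - 86.97 = 868.63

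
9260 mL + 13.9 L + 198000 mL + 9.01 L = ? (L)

In L:
  9260 mL = 9260 × 10⁻³ L = 9.26
  13.9 L → 13.9
  198000 mL = 198000 × 10⁻³ L = 198
  9.01 L → 9.01
Sum: 9.26 + 13.9 + 198 + 9.01 = 230.17

230.17 L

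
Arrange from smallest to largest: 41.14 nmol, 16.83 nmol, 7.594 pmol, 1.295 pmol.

1.295 pmol < 7.594 pmol < 16.83 nmol < 41.14 nmol

41.14 nmol = 0.00000004114 mol
16.83 nmol = 0.00000001683 mol
7.594 pmol = 0.000000000007594 mol
1.295 pmol = 0.000000000001295 mol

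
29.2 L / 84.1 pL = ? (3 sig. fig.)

347000000000

(29.2) / (84.1e-12) = 0.3472e12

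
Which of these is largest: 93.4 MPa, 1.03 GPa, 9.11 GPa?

9.11 GPa

93.4 MPa = 93400000 Pa
1.03 GPa = 1030000000 Pa
9.11 GPa = 9110000000 Pa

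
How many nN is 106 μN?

micro = 10⁻⁶, nano = 10⁻⁹; factor is 10³.
106 × 10³ = 106000

106000 nN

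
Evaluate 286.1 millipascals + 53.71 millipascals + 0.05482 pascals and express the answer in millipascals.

In millipascals:
  286.1 millipascals → 286.1
  53.71 millipascals → 53.71
  0.05482 pascals = 0.05482 × 10^3 millipascals = 54.82
Sum: 286.1 + 53.71 + 54.82 = 394.63

394.63 millipascals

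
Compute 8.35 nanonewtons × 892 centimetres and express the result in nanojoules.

8.35 × 10⁻⁹ × 892 × 10⁻² = 7448.2 × 10⁻¹¹ J

74.482 nanojoules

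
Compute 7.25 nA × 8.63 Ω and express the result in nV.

62.5675 nV

7.25 × 10⁻⁹ × 8.63 = 62.5675 × 10⁻⁹ V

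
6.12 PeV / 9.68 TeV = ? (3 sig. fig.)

(6.12e15) / (9.68e12) = 0.6322e3

632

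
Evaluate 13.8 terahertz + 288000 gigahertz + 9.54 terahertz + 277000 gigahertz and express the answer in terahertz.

588.34 terahertz

In terahertz:
  13.8 terahertz → 13.8
  288000 gigahertz = 288000 × 10⁻³ terahertz = 288
  9.54 terahertz → 9.54
  277000 gigahertz = 277000 × 10⁻³ terahertz = 277
Sum: 13.8 + 288 + 9.54 + 277 = 588.34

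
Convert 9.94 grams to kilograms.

(no prefix) = 10^0, kilo = 10^3; factor is 10^-3.
9.94 × 10^-3 = 0.00994

0.00994 kilograms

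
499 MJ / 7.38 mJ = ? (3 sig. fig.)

67600000000

(499 × 10^6) / (7.38 × 10^-3) = 67.62 × 10^9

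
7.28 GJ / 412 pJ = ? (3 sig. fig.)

(7.28e9) / (412e-12) = 0.01767e21

17700000000000000000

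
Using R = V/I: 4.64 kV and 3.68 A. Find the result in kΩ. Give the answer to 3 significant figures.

1.26 kΩ

(4.64 × 10³) / (3.68) = 1.2609 × 10³ Ω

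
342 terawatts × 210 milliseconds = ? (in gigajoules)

342 × 10^12 × 210 × 10^-3 = 71820 × 10^9 J

71820 gigajoules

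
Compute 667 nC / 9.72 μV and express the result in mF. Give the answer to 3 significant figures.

(667 × 10^-9) / (9.72 × 10^-6) = 68.621 × 10^-3 F

68.6 mF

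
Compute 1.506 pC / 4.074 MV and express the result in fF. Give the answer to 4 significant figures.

0.0003697 fF

(1.506 × 10^-12) / (4.074 × 10^6) = 0.369661 × 10^-18 F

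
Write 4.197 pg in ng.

0.004197 ng

pico = 1e-12, nano = 1e-9; factor is 1e-3.
4.197 × 1e-3 = 0.004197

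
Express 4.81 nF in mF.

nano = 10^-9, milli = 10^-3; factor is 10^-6.
4.81 × 10^-6 = 0.00000481

0.00000481 mF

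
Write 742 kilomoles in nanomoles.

kilo = 1e3, nano = 1e-9; factor is 1e12.
742 × 1e12 = 742000000000000

742000000000000 nanomoles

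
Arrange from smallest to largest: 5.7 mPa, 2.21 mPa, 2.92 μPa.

2.92 μPa < 2.21 mPa < 5.7 mPa

5.7 mPa = 0.0057 Pa
2.21 mPa = 0.00221 Pa
2.92 μPa = 0.00000292 Pa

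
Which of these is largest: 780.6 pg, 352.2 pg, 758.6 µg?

780.6 pg = 0.0000000007806 g
352.2 pg = 0.0000000003522 g
758.6 µg = 0.0007586 g

758.6 µg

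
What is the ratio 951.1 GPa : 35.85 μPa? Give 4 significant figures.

(951.1 × 10^9) / (35.85 × 10^-6) = 26.53 × 10^15

26530000000000000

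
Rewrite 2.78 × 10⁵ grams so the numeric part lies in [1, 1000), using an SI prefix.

278 kilograms

= 278 × 10³ grams; 10³ is kilo.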